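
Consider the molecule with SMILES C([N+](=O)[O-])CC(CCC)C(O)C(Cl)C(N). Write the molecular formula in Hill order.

Atom tally by fragment:
  O2NCH2 → C:1 H:2 N:1 O:2
  CH2 → C:1 H:2
  CH(CH2CH2CH3) → C:4 H:8
  CH(OH) → C:1 H:2 O:1
  CH(Cl) → C:1 H:1 Cl:1
  CH2NH2 → C:1 H:4 N:1
Element totals:
  C: 9
  H: 19
  Cl: 1
  N: 2
  O: 3

C9H19ClN2O3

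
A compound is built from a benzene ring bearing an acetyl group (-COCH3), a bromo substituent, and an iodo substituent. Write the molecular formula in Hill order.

C8H6BrIO

Atom tally by fragment:
  benzene ring core → C:6 H:6
  (− 3 ring H displaced by substituents)
  + COCH3 → C:2 H:3 O:1
  + Br → Br:1
  + I → I:1
Element totals:
  C: 8
  H: 6
  Br: 1
  I: 1
  O: 1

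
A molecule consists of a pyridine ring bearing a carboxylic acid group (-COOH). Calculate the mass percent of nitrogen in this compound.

11.38%

Atom tally by fragment:
  pyridine ring core → C:5 H:5 N:1
  (− 1 ring H displaced by substituents)
  + COOH → C:1 H:1 O:2
Element totals:
  C: 6
  H: 5
  N: 1
  O: 2
Molecular formula: C6H5NO2.
Molar mass = 123.111 g/mol.
Mass from N: 1 × 14.007 = 14.007 g/mol.
%N = 14.007 / 123.111 × 100 = 11.38%.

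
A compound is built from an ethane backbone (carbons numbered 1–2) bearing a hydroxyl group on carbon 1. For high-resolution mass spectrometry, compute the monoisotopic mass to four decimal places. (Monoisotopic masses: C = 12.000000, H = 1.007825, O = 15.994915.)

46.0419

Atom tally by fragment:
  HOCH2 → C:1 H:3 O:1
  CH3 → C:1 H:3
Element totals:
  C: 2
  H: 6
  O: 1
Molecular formula: C2H6O.
  M = 2(12.0) + 6(1.007825) + 15.994915
    = 24.000000 + 6.046950 + 15.994915 = 46.041865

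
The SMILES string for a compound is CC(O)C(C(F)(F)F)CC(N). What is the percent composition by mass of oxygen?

9.35%

Atom tally by fragment:
  CH3 → C:1 H:3
  CH(OH) → C:1 H:2 O:1
  CH(CF3) → C:2 H:1 F:3
  CH2 → C:1 H:2
  CH2NH2 → C:1 H:4 N:1
Element totals:
  C: 6
  H: 12
  F: 3
  N: 1
  O: 1
Molecular formula: C6H12F3NO.
Molar mass = 171.162 g/mol.
Mass from O: 1 × 15.999 = 15.999 g/mol.
%O = 15.999 / 171.162 × 100 = 9.35%.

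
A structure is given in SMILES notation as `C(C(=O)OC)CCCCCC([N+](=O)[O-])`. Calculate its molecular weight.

203.24 g/mol

Atom tally by fragment:
  CH3OOCCH2 → C:3 H:5 O:2
  CH2 → C:1 H:2
  CH2 → C:1 H:2
  CH2 → C:1 H:2
  CH2 → C:1 H:2
  CH2 → C:1 H:2
  CH2NO2 → C:1 H:2 N:1 O:2
Element totals:
  C: 9
  H: 17
  N: 1
  O: 4
Molecular formula: C9H17NO4.
  M = 9(12.011) + 17(1.008) + 14.007 + 4(15.999)
    = 108.099 + 17.136 + 14.007 + 63.996 = 203.238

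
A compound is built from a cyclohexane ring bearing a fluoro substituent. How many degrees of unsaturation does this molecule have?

1

Atom tally by fragment:
  cyclohexane ring core → C:6 H:12
  (− 1 ring H displaced by substituents)
  + F → F:1
Element totals:
  C: 6
  H: 11
  F: 1
Molecular formula: C6H11F.
DoU = (2C + 2 + N − H − X) / 2 = (2·6 + 2 + 0 − 11 − 1) / 2 = 1.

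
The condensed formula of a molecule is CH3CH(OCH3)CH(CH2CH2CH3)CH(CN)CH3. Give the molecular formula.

Atom tally by fragment:
  CH3 → C:1 H:3
  CH(OCH3) → C:2 H:4 O:1
  CH(CH2CH2CH3) → C:4 H:8
  CH(CN) → C:2 H:1 N:1
  CH3 → C:1 H:3
Element totals:
  C: 10
  H: 19
  N: 1
  O: 1

C10H19NO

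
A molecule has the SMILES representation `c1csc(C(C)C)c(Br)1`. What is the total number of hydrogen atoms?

Atom tally by fragment:
  thiophene ring core → C:4 H:4 S:1
  (− 2 ring H displaced by substituents)
  + CH(CH3)2 → C:3 H:7
  + Br → Br:1
Element totals:
  C: 7
  H: 9
  Br: 1
  S: 1

9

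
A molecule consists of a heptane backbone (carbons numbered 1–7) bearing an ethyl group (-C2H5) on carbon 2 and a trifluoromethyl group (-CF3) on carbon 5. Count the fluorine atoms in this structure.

3

Atom tally by fragment:
  CH3 → C:1 H:3
  CH(C2H5) → C:3 H:6
  CH2 → C:1 H:2
  CH2 → C:1 H:2
  CH(CF3) → C:2 H:1 F:3
  CH2 → C:1 H:2
  CH3 → C:1 H:3
Element totals:
  C: 10
  H: 19
  F: 3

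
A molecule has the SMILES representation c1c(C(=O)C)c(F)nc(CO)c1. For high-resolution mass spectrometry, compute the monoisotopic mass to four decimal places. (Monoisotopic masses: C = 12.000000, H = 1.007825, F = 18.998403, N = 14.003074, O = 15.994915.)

Atom tally by fragment:
  pyridine ring core → C:5 H:5 N:1
  (− 3 ring H displaced by substituents)
  + COCH3 → C:2 H:3 O:1
  + F → F:1
  + CH2OH → C:1 H:3 O:1
Element totals:
  C: 8
  H: 8
  F: 1
  N: 1
  O: 2
Molecular formula: C8H8FNO2.
  M = 8(12.0) + 8(1.007825) + 18.998403 + 14.003074 + 2(15.994915)
    = 96.000000 + 8.062600 + 18.998403 + 14.003074 + 31.989830 = 169.053907

169.0539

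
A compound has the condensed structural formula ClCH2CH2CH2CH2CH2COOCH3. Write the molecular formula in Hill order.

Atom tally by fragment:
  ClCH2 → C:1 H:2 Cl:1
  CH2 → C:1 H:2
  CH2 → C:1 H:2
  CH2 → C:1 H:2
  CH2COOCH3 → C:3 H:5 O:2
Element totals:
  C: 7
  H: 13
  Cl: 1
  O: 2

C7H13ClO2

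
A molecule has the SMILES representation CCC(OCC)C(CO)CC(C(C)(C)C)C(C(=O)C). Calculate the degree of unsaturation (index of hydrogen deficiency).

Atom tally by fragment:
  CH3 → C:1 H:3
  CH2 → C:1 H:2
  CH(OC2H5) → C:3 H:6 O:1
  CH(CH2OH) → C:2 H:4 O:1
  CH2 → C:1 H:2
  CH(C(CH3)3) → C:5 H:10
  CH2COCH3 → C:3 H:5 O:1
Element totals:
  C: 16
  H: 32
  O: 3
Molecular formula: C16H32O3.
DoU = (2C + 2 + N − H − X) / 2 = (2·16 + 2 + 0 − 32 − 0) / 2 = 1.

1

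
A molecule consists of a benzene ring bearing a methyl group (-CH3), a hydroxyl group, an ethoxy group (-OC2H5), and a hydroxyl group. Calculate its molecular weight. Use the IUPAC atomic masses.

Atom tally by fragment:
  benzene ring core → C:6 H:6
  (− 4 ring H displaced by substituents)
  + CH3 → C:1 H:3
  + OH → O:1 H:1
  + OC2H5 → C:2 H:5 O:1
  + OH → O:1 H:1
Element totals:
  C: 9
  H: 12
  O: 3
Molecular formula: C9H12O3.
  M = 9(12.011) + 12(1.008) + 3(15.999)
    = 108.099 + 12.096 + 47.997 = 168.192

168.19 g/mol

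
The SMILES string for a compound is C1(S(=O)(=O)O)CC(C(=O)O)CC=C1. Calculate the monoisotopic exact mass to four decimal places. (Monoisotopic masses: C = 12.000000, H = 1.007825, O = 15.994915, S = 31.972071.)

206.0249

Atom tally by fragment:
  cyclohexene ring core → C:6 H:10
  (− 2 ring H displaced by substituents)
  + SO3H → S:1 O:3 H:1
  + COOH → C:1 H:1 O:2
Element totals:
  C: 7
  H: 10
  O: 5
  S: 1
Molecular formula: C7H10O5S.
  M = 7(12.0) + 10(1.007825) + 5(15.994915) + 31.972071
    = 84.000000 + 10.078250 + 79.974575 + 31.972071 = 206.024896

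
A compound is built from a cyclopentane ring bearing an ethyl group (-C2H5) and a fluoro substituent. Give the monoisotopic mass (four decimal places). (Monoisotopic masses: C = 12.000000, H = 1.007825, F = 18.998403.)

Atom tally by fragment:
  cyclopentane ring core → C:5 H:10
  (− 2 ring H displaced by substituents)
  + C2H5 → C:2 H:5
  + F → F:1
Element totals:
  C: 7
  H: 13
  F: 1
Molecular formula: C7H13F.
  M = 7(12.0) + 13(1.007825) + 18.998403
    = 84.000000 + 13.101725 + 18.998403 = 116.100128

116.1001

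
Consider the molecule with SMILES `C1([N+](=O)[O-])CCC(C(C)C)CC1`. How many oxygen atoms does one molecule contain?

Atom tally by fragment:
  cyclohexane ring core → C:6 H:12
  (− 2 ring H displaced by substituents)
  + NO2 → N:1 O:2
  + CH(CH3)2 → C:3 H:7
Element totals:
  C: 9
  H: 17
  N: 1
  O: 2

2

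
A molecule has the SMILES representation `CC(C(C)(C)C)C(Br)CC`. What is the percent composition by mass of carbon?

Atom tally by fragment:
  CH3 → C:1 H:3
  CH(C(CH3)3) → C:5 H:10
  CH(Br) → C:1 H:1 Br:1
  CH2 → C:1 H:2
  CH3 → C:1 H:3
Element totals:
  C: 9
  H: 19
  Br: 1
Molecular formula: C9H19Br.
Molar mass = 207.155 g/mol.
Mass from C: 9 × 12.011 = 108.099 g/mol.
%C = 108.099 / 207.155 × 100 = 52.18%.

52.18%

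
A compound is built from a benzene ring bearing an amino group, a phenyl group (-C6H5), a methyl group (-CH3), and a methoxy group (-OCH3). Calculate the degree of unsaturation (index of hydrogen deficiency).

8

Atom tally by fragment:
  benzene ring core → C:6 H:6
  (− 4 ring H displaced by substituents)
  + NH2 → N:1 H:2
  + C6H5 → C:6 H:5
  + CH3 → C:1 H:3
  + OCH3 → C:1 H:3 O:1
Element totals:
  C: 14
  H: 15
  N: 1
  O: 1
Molecular formula: C14H15NO.
DoU = (2C + 2 + N − H − X) / 2 = (2·14 + 2 + 1 − 15 − 0) / 2 = 8.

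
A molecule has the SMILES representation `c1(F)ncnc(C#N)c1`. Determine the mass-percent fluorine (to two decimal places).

15.43%

Atom tally by fragment:
  pyrimidine ring core → C:4 H:4 N:2
  (− 2 ring H displaced by substituents)
  + F → F:1
  + CN → C:1 N:1
Element totals:
  C: 5
  H: 2
  F: 1
  N: 3
Molecular formula: C5H2FN3.
Molar mass = 123.090 g/mol.
Mass from F: 1 × 18.998 = 18.998 g/mol.
%F = 18.998 / 123.090 × 100 = 15.43%.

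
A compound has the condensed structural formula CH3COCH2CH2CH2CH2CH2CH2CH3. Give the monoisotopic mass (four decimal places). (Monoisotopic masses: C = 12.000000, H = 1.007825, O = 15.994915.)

Atom tally by fragment:
  CH3COCH2 → C:3 H:5 O:1
  CH2 → C:1 H:2
  CH2 → C:1 H:2
  CH2 → C:1 H:2
  CH2 → C:1 H:2
  CH2 → C:1 H:2
  CH3 → C:1 H:3
Element totals:
  C: 9
  H: 18
  O: 1
Molecular formula: C9H18O.
  M = 9(12.0) + 18(1.007825) + 15.994915
    = 108.000000 + 18.140850 + 15.994915 = 142.135765

142.1358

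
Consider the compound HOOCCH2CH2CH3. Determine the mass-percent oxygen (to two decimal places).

Atom tally by fragment:
  HOOCCH2 → C:2 H:3 O:2
  CH2 → C:1 H:2
  CH3 → C:1 H:3
Element totals:
  C: 4
  H: 8
  O: 2
Molecular formula: C4H8O2.
Molar mass = 88.106 g/mol.
Mass from O: 2 × 15.999 = 31.998 g/mol.
%O = 31.998 / 88.106 × 100 = 36.32%.

36.32%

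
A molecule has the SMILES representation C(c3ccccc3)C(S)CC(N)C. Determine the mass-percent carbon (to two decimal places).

67.64%

Atom tally by fragment:
  C6H5CH2 → C:7 H:7
  CH(SH) → C:1 H:2 S:1
  CH2 → C:1 H:2
  CH(NH2) → C:1 H:3 N:1
  CH3 → C:1 H:3
Element totals:
  C: 11
  H: 17
  N: 1
  S: 1
Molecular formula: C11H17NS.
Molar mass = 195.324 g/mol.
Mass from C: 11 × 12.011 = 132.121 g/mol.
%C = 132.121 / 195.324 × 100 = 67.64%.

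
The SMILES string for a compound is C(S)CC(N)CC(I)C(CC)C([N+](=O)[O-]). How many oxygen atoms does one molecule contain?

Atom tally by fragment:
  HSCH2 → C:1 H:3 S:1
  CH2 → C:1 H:2
  CH(NH2) → C:1 H:3 N:1
  CH2 → C:1 H:2
  CH(I) → C:1 H:1 I:1
  CH(C2H5) → C:3 H:6
  CH2NO2 → C:1 H:2 N:1 O:2
Element totals:
  C: 9
  H: 19
  I: 1
  N: 2
  O: 2
  S: 1

2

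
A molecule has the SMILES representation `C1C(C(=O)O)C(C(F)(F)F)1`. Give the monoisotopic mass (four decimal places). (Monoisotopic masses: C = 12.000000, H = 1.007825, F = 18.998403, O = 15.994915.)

Atom tally by fragment:
  cyclopropane ring core → C:3 H:6
  (− 2 ring H displaced by substituents)
  + COOH → C:1 H:1 O:2
  + CF3 → C:1 F:3
Element totals:
  C: 5
  H: 5
  F: 3
  O: 2
Molecular formula: C5H5F3O2.
  M = 5(12.0) + 5(1.007825) + 3(18.998403) + 2(15.994915)
    = 60.000000 + 5.039125 + 56.995209 + 31.989830 = 154.024164

154.0242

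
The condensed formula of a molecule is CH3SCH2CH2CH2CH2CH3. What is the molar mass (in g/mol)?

Atom tally by fragment:
  CH3SCH2 → C:2 H:5 S:1
  CH2 → C:1 H:2
  CH2 → C:1 H:2
  CH2 → C:1 H:2
  CH3 → C:1 H:3
Element totals:
  C: 6
  H: 14
  S: 1
Molecular formula: C6H14S.
  M = 6(12.011) + 14(1.008) + 32.06
    = 72.066 + 14.112 + 32.060 = 118.238

118.24 g/mol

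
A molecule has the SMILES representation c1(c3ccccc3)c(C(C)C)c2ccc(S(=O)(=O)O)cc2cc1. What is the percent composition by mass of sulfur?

Atom tally by fragment:
  naphthalene ring system core → C:10 H:8
  (− 3 ring H displaced by substituents)
  + C6H5 → C:6 H:5
  + CH(CH3)2 → C:3 H:7
  + SO3H → S:1 O:3 H:1
Element totals:
  C: 19
  H: 18
  O: 3
  S: 1
Molecular formula: C19H18O3S.
Molar mass = 326.410 g/mol.
Mass from S: 1 × 32.06 = 32.060 g/mol.
%S = 32.060 / 326.410 × 100 = 9.82%.

9.82%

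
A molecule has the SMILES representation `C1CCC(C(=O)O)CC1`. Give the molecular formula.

C7H12O2

Atom tally by fragment:
  cyclohexane ring core → C:6 H:12
  (− 1 ring H displaced by substituents)
  + COOH → C:1 H:1 O:2
Element totals:
  C: 7
  H: 12
  O: 2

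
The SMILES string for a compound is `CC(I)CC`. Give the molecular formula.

Atom tally by fragment:
  CH3 → C:1 H:3
  CH(I) → C:1 H:1 I:1
  CH2 → C:1 H:2
  CH3 → C:1 H:3
Element totals:
  C: 4
  H: 9
  I: 1

C4H9I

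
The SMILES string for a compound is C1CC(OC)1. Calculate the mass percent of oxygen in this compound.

Atom tally by fragment:
  cyclopropane ring core → C:3 H:6
  (− 1 ring H displaced by substituents)
  + OCH3 → C:1 H:3 O:1
Element totals:
  C: 4
  H: 8
  O: 1
Molecular formula: C4H8O.
Molar mass = 72.107 g/mol.
Mass from O: 1 × 15.999 = 15.999 g/mol.
%O = 15.999 / 72.107 × 100 = 22.19%.

22.19%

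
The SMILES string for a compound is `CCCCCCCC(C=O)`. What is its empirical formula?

C9H18O

Atom tally by fragment:
  CH3 → C:1 H:3
  CH2 → C:1 H:2
  CH2 → C:1 H:2
  CH2 → C:1 H:2
  CH2 → C:1 H:2
  CH2 → C:1 H:2
  CH2 → C:1 H:2
  CH2CHO → C:2 H:3 O:1
Element totals:
  C: 9
  H: 18
  O: 1
Molecular formula: C9H18O.
gcd of subscripts (9, 18, 1) = 1, so the empirical formula equals the molecular formula.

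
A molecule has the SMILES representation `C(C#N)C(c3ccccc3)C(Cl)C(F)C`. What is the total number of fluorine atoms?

1

Atom tally by fragment:
  NCCH2 → C:2 H:2 N:1
  CH(C6H5) → C:7 H:6
  CH(Cl) → C:1 H:1 Cl:1
  CH(F) → C:1 H:1 F:1
  CH3 → C:1 H:3
Element totals:
  C: 12
  H: 13
  Cl: 1
  F: 1
  N: 1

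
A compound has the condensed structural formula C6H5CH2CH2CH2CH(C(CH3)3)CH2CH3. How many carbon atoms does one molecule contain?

16

Atom tally by fragment:
  C6H5CH2 → C:7 H:7
  CH2 → C:1 H:2
  CH2 → C:1 H:2
  CH(C(CH3)3) → C:5 H:10
  CH2 → C:1 H:2
  CH3 → C:1 H:3
Element totals:
  C: 16
  H: 26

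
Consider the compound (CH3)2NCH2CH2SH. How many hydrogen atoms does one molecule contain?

11

Atom tally by fragment:
  (CH3)2NCH2 → C:3 H:8 N:1
  CH2SH → C:1 H:3 S:1
Element totals:
  C: 4
  H: 11
  N: 1
  S: 1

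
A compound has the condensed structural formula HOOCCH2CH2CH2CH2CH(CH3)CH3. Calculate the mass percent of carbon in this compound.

Element totals:
  C: 8
  H: 16
  O: 2
Molecular formula: C8H16O2.
Molar mass = 144.214 g/mol.
Mass from C: 8 × 12.011 = 96.088 g/mol.
%C = 96.088 / 144.214 × 100 = 66.63%.

66.63%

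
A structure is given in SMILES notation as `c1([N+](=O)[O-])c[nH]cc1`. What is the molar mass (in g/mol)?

Atom tally by fragment:
  pyrrole ring core → C:4 H:5 N:1
  (− 1 ring H displaced by substituents)
  + NO2 → N:1 O:2
Element totals:
  C: 4
  H: 4
  N: 2
  O: 2
Molecular formula: C4H4N2O2.
  M = 4(12.011) + 4(1.008) + 2(14.007) + 2(15.999)
    = 48.044 + 4.032 + 28.014 + 31.998 = 112.088

112.09 g/mol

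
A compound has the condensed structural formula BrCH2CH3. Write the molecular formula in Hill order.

Atom tally by fragment:
  BrCH2 → C:1 H:2 Br:1
  CH3 → C:1 H:3
Element totals:
  C: 2
  H: 5
  Br: 1

C2H5Br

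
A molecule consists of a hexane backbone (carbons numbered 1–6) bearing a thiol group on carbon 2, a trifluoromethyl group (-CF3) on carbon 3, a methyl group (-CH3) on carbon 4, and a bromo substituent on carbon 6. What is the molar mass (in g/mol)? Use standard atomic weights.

Atom tally by fragment:
  CH3 → C:1 H:3
  CH(SH) → C:1 H:2 S:1
  CH(CF3) → C:2 H:1 F:3
  CH(CH3) → C:2 H:4
  CH2 → C:1 H:2
  CH2Br → C:1 H:2 Br:1
Element totals:
  C: 8
  H: 14
  Br: 1
  F: 3
  S: 1
Molecular formula: C8H14BrF3S.
  M = 8(12.011) + 14(1.008) + 79.904 + 3(18.998) + 32.06
    = 96.088 + 14.112 + 79.904 + 56.994 + 32.060 = 279.158

279.16 g/mol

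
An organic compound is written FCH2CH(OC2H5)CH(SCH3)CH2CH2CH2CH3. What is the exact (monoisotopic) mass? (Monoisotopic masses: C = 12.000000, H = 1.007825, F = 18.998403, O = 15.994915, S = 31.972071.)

208.1297

Atom tally by fragment:
  FCH2 → C:1 H:2 F:1
  CH(OC2H5) → C:3 H:6 O:1
  CH(SCH3) → C:2 H:4 S:1
  CH2 → C:1 H:2
  CH2 → C:1 H:2
  CH2 → C:1 H:2
  CH3 → C:1 H:3
Element totals:
  C: 10
  H: 21
  F: 1
  O: 1
  S: 1
Molecular formula: C10H21FOS.
  M = 10(12.0) + 21(1.007825) + 18.998403 + 15.994915 + 31.972071
    = 120.000000 + 21.164325 + 18.998403 + 15.994915 + 31.972071 = 208.129714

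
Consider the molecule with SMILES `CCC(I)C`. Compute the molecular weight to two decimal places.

184.02 g/mol

Atom tally by fragment:
  CH3 → C:1 H:3
  CH2 → C:1 H:2
  CH(I) → C:1 H:1 I:1
  CH3 → C:1 H:3
Element totals:
  C: 4
  H: 9
  I: 1
Molecular formula: C4H9I.
  M = 4(12.011) + 9(1.008) + 126.904
    = 48.044 + 9.072 + 126.904 = 184.020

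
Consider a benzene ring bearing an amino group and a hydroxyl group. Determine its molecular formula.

Atom tally by fragment:
  benzene ring core → C:6 H:6
  (− 2 ring H displaced by substituents)
  + NH2 → N:1 H:2
  + OH → O:1 H:1
Element totals:
  C: 6
  H: 7
  N: 1
  O: 1

C6H7NO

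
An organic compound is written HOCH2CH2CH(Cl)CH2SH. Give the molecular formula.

Atom tally by fragment:
  HOCH2CH2 → C:2 H:5 O:1
  CH(Cl) → C:1 H:1 Cl:1
  CH2SH → C:1 H:3 S:1
Element totals:
  C: 4
  H: 9
  Cl: 1
  O: 1
  S: 1

C4H9ClOS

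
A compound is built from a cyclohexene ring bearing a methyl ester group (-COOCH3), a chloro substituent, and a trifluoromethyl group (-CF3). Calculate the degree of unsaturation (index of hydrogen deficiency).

3

Atom tally by fragment:
  cyclohexene ring core → C:6 H:10
  (− 3 ring H displaced by substituents)
  + COOCH3 → C:2 H:3 O:2
  + Cl → Cl:1
  + CF3 → C:1 F:3
Element totals:
  C: 9
  H: 10
  Cl: 1
  F: 3
  O: 2
Molecular formula: C9H10ClF3O2.
DoU = (2C + 2 + N − H − X) / 2 = (2·9 + 2 + 0 − 10 − 4) / 2 = 3.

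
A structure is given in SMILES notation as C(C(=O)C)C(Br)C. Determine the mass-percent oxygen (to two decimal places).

9.69%

Atom tally by fragment:
  CH3COCH2 → C:3 H:5 O:1
  CH(Br) → C:1 H:1 Br:1
  CH3 → C:1 H:3
Element totals:
  C: 5
  H: 9
  Br: 1
  O: 1
Molecular formula: C5H9BrO.
Molar mass = 165.030 g/mol.
Mass from O: 1 × 15.999 = 15.999 g/mol.
%O = 15.999 / 165.030 × 100 = 9.69%.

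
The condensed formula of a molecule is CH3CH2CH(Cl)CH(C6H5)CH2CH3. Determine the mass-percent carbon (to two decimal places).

Atom tally by fragment:
  CH3 → C:1 H:3
  CH2 → C:1 H:2
  CH(Cl) → C:1 H:1 Cl:1
  CH(C6H5) → C:7 H:6
  CH2 → C:1 H:2
  CH3 → C:1 H:3
Element totals:
  C: 12
  H: 17
  Cl: 1
Molecular formula: C12H17Cl.
Molar mass = 196.718 g/mol.
Mass from C: 12 × 12.011 = 144.132 g/mol.
%C = 144.132 / 196.718 × 100 = 73.27%.

73.27%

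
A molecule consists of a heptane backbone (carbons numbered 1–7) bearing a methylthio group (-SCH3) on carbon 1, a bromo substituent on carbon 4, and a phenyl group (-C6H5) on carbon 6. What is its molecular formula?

C14H21BrS

Atom tally by fragment:
  CH3SCH2 → C:2 H:5 S:1
  CH2 → C:1 H:2
  CH2 → C:1 H:2
  CH(Br) → C:1 H:1 Br:1
  CH2 → C:1 H:2
  CH(C6H5) → C:7 H:6
  CH3 → C:1 H:3
Element totals:
  C: 14
  H: 21
  Br: 1
  S: 1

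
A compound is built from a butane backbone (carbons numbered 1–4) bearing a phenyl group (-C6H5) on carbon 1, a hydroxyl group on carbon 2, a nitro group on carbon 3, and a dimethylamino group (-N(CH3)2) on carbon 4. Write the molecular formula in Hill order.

C12H18N2O3

Atom tally by fragment:
  C6H5CH2 → C:7 H:7
  CH(OH) → C:1 H:2 O:1
  CH(NO2) → C:1 H:1 N:1 O:2
  CH2N(CH3)2 → C:3 H:8 N:1
Element totals:
  C: 12
  H: 18
  N: 2
  O: 3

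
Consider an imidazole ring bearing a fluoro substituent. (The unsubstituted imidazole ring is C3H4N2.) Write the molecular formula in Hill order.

C3H3FN2

Atom tally by fragment:
  imidazole ring core → C:3 H:4 N:2
  (− 1 ring H displaced by substituents)
  + F → F:1
Element totals:
  C: 3
  H: 3
  F: 1
  N: 2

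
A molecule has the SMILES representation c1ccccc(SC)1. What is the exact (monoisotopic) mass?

Atom tally by fragment:
  benzene ring core → C:6 H:6
  (− 1 ring H displaced by substituents)
  + SCH3 → C:1 H:3 S:1
Element totals:
  C: 7
  H: 8
  S: 1
Molecular formula: C7H8S.
  M = 7(12.0) + 8(1.007825) + 31.972071
    = 84.000000 + 8.062600 + 31.972071 = 124.034671

124.0347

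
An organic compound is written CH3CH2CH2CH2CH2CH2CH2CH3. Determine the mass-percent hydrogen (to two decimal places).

15.88%

Atom tally by fragment:
  CH3 → C:1 H:3
  CH2 → C:1 H:2
  CH2 → C:1 H:2
  CH2 → C:1 H:2
  CH2 → C:1 H:2
  CH2 → C:1 H:2
  CH2 → C:1 H:2
  CH3 → C:1 H:3
Element totals:
  C: 8
  H: 18
Molecular formula: C8H18.
Molar mass = 114.232 g/mol.
Mass from H: 18 × 1.008 = 18.144 g/mol.
%H = 18.144 / 114.232 × 100 = 15.88%.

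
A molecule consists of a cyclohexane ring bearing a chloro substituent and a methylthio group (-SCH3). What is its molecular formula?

Atom tally by fragment:
  cyclohexane ring core → C:6 H:12
  (− 2 ring H displaced by substituents)
  + Cl → Cl:1
  + SCH3 → C:1 H:3 S:1
Element totals:
  C: 7
  H: 13
  Cl: 1
  S: 1

C7H13ClS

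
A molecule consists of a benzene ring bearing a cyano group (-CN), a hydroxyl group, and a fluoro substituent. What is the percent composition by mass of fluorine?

13.86%

Atom tally by fragment:
  benzene ring core → C:6 H:6
  (− 3 ring H displaced by substituents)
  + CN → C:1 N:1
  + OH → O:1 H:1
  + F → F:1
Element totals:
  C: 7
  H: 4
  F: 1
  N: 1
  O: 1
Molecular formula: C7H4FNO.
Molar mass = 137.113 g/mol.
Mass from F: 1 × 18.998 = 18.998 g/mol.
%F = 18.998 / 137.113 × 100 = 13.86%.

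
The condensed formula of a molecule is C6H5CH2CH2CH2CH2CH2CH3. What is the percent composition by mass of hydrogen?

Atom tally by fragment:
  C6H5CH2 → C:7 H:7
  CH2 → C:1 H:2
  CH2 → C:1 H:2
  CH2 → C:1 H:2
  CH2 → C:1 H:2
  CH3 → C:1 H:3
Element totals:
  C: 12
  H: 18
Molecular formula: C12H18.
Molar mass = 162.276 g/mol.
Mass from H: 18 × 1.008 = 18.144 g/mol.
%H = 18.144 / 162.276 × 100 = 11.18%.

11.18%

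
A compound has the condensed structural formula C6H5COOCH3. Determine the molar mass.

Atom tally by fragment:
  benzene ring core → C:6 H:6
  (− 1 ring H displaced by substituents)
  + COOCH3 → C:2 H:3 O:2
Element totals:
  C: 8
  H: 8
  O: 2
Molecular formula: C8H8O2.
  M = 8(12.011) + 8(1.008) + 2(15.999)
    = 96.088 + 8.064 + 31.998 = 136.150

136.15 g/mol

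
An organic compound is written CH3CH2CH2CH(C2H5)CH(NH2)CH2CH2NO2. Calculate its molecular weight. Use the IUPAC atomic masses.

Atom tally by fragment:
  CH3 → C:1 H:3
  CH2 → C:1 H:2
  CH2 → C:1 H:2
  CH(C2H5) → C:3 H:6
  CH(NH2) → C:1 H:3 N:1
  CH2 → C:1 H:2
  CH2NO2 → C:1 H:2 N:1 O:2
Element totals:
  C: 9
  H: 20
  N: 2
  O: 2
Molecular formula: C9H20N2O2.
  M = 9(12.011) + 20(1.008) + 2(14.007) + 2(15.999)
    = 108.099 + 20.160 + 28.014 + 31.998 = 188.271

188.27 g/mol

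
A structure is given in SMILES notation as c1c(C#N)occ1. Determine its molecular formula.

Atom tally by fragment:
  furan ring core → C:4 H:4 O:1
  (− 1 ring H displaced by substituents)
  + CN → C:1 N:1
Element totals:
  C: 5
  H: 3
  N: 1
  O: 1

C5H3NO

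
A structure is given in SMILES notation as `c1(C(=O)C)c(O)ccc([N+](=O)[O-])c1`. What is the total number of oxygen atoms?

4

Atom tally by fragment:
  benzene ring core → C:6 H:6
  (− 3 ring H displaced by substituents)
  + COCH3 → C:2 H:3 O:1
  + OH → O:1 H:1
  + NO2 → N:1 O:2
Element totals:
  C: 8
  H: 7
  N: 1
  O: 4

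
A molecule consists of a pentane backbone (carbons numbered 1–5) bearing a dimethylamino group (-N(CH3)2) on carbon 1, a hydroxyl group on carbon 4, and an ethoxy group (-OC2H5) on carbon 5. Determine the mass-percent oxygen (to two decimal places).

Atom tally by fragment:
  (CH3)2NCH2 → C:3 H:8 N:1
  CH2 → C:1 H:2
  CH2 → C:1 H:2
  CH(OH) → C:1 H:2 O:1
  CH2OC2H5 → C:3 H:7 O:1
Element totals:
  C: 9
  H: 21
  N: 1
  O: 2
Molecular formula: C9H21NO2.
Molar mass = 175.272 g/mol.
Mass from O: 2 × 15.999 = 31.998 g/mol.
%O = 31.998 / 175.272 × 100 = 18.26%.

18.26%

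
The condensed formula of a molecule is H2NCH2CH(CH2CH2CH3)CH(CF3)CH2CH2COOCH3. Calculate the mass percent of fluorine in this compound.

Element totals:
  C: 11
  H: 20
  F: 3
  N: 1
  O: 2
Molecular formula: C11H20F3NO2.
Molar mass = 255.280 g/mol.
Mass from F: 3 × 18.998 = 56.994 g/mol.
%F = 56.994 / 255.280 × 100 = 22.33%.

22.33%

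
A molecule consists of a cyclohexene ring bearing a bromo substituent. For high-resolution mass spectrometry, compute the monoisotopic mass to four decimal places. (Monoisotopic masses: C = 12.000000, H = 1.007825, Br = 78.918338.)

Atom tally by fragment:
  cyclohexene ring core → C:6 H:10
  (− 1 ring H displaced by substituents)
  + Br → Br:1
Element totals:
  C: 6
  H: 9
  Br: 1
Molecular formula: C6H9Br.
  M = 6(12.0) + 9(1.007825) + 78.918338
    = 72.000000 + 9.070425 + 78.918338 = 159.988763

159.9888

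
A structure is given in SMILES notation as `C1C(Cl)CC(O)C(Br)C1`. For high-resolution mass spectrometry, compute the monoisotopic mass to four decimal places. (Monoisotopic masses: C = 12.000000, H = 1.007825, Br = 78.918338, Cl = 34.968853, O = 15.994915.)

211.9604

Atom tally by fragment:
  cyclohexane ring core → C:6 H:12
  (− 3 ring H displaced by substituents)
  + Cl → Cl:1
  + OH → O:1 H:1
  + Br → Br:1
Element totals:
  C: 6
  H: 10
  Br: 1
  Cl: 1
  O: 1
Molecular formula: C6H10BrClO.
  M = 6(12.0) + 10(1.007825) + 78.918338 + 34.968853 + 15.994915
    = 72.000000 + 10.078250 + 78.918338 + 34.968853 + 15.994915 = 211.960356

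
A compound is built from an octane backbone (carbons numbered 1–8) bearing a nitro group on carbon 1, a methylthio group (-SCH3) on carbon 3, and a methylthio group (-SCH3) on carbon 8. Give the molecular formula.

Atom tally by fragment:
  O2NCH2 → C:1 H:2 N:1 O:2
  CH2 → C:1 H:2
  CH(SCH3) → C:2 H:4 S:1
  CH2 → C:1 H:2
  CH2 → C:1 H:2
  CH2 → C:1 H:2
  CH2 → C:1 H:2
  CH2SCH3 → C:2 H:5 S:1
Element totals:
  C: 10
  H: 21
  N: 1
  O: 2
  S: 2

C10H21NO2S2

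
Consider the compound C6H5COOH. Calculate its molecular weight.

Atom tally by fragment:
  benzene ring core → C:6 H:6
  (− 1 ring H displaced by substituents)
  + COOH → C:1 H:1 O:2
Element totals:
  C: 7
  H: 6
  O: 2
Molecular formula: C7H6O2.
  M = 7(12.011) + 6(1.008) + 2(15.999)
    = 84.077 + 6.048 + 31.998 = 122.123

122.12 g/mol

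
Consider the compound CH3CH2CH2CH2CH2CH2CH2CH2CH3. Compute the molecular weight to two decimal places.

Atom tally by fragment:
  CH3 → C:1 H:3
  CH2 → C:1 H:2
  CH2 → C:1 H:2
  CH2 → C:1 H:2
  CH2 → C:1 H:2
  CH2 → C:1 H:2
  CH2 → C:1 H:2
  CH2 → C:1 H:2
  CH3 → C:1 H:3
Element totals:
  C: 9
  H: 20
Molecular formula: C9H20.
  M = 9(12.011) + 20(1.008)
    = 108.099 + 20.160 = 128.259

128.26 g/mol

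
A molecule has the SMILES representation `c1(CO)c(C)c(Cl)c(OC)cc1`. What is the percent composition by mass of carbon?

Atom tally by fragment:
  benzene ring core → C:6 H:6
  (− 4 ring H displaced by substituents)
  + CH2OH → C:1 H:3 O:1
  + CH3 → C:1 H:3
  + Cl → Cl:1
  + OCH3 → C:1 H:3 O:1
Element totals:
  C: 9
  H: 11
  Cl: 1
  O: 2
Molecular formula: C9H11ClO2.
Molar mass = 186.635 g/mol.
Mass from C: 9 × 12.011 = 108.099 g/mol.
%C = 108.099 / 186.635 × 100 = 57.92%.

57.92%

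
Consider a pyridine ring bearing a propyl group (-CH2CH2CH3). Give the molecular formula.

Atom tally by fragment:
  pyridine ring core → C:5 H:5 N:1
  (− 1 ring H displaced by substituents)
  + CH2CH2CH3 → C:3 H:7
Element totals:
  C: 8
  H: 11
  N: 1

C8H11N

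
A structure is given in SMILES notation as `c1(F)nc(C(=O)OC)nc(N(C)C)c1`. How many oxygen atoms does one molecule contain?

Atom tally by fragment:
  pyrimidine ring core → C:4 H:4 N:2
  (− 3 ring H displaced by substituents)
  + F → F:1
  + COOCH3 → C:2 H:3 O:2
  + N(CH3)2 → N:1 C:2 H:6
Element totals:
  C: 8
  H: 10
  F: 1
  N: 3
  O: 2

2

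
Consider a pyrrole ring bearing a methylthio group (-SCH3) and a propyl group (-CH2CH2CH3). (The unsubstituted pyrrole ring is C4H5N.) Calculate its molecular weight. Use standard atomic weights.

155.26 g/mol

Atom tally by fragment:
  pyrrole ring core → C:4 H:5 N:1
  (− 2 ring H displaced by substituents)
  + SCH3 → C:1 H:3 S:1
  + CH2CH2CH3 → C:3 H:7
Element totals:
  C: 8
  H: 13
  N: 1
  S: 1
Molecular formula: C8H13NS.
  M = 8(12.011) + 13(1.008) + 14.007 + 32.06
    = 96.088 + 13.104 + 14.007 + 32.060 = 155.259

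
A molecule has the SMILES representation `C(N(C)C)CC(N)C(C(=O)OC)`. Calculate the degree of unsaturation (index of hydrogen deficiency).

1

Atom tally by fragment:
  (CH3)2NCH2 → C:3 H:8 N:1
  CH2 → C:1 H:2
  CH(NH2) → C:1 H:3 N:1
  CH2COOCH3 → C:3 H:5 O:2
Element totals:
  C: 8
  H: 18
  N: 2
  O: 2
Molecular formula: C8H18N2O2.
DoU = (2C + 2 + N − H − X) / 2 = (2·8 + 2 + 2 − 18 − 0) / 2 = 1.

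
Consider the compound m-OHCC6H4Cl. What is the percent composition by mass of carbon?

59.81%

Atom tally by fragment:
  benzene ring core → C:6 H:6
  (− 2 ring H displaced by substituents)
  + CHO → C:1 H:1 O:1
  + Cl → Cl:1
Element totals:
  C: 7
  H: 5
  Cl: 1
  O: 1
Molecular formula: C7H5ClO.
Molar mass = 140.566 g/mol.
Mass from C: 7 × 12.011 = 84.077 g/mol.
%C = 84.077 / 140.566 × 100 = 59.81%.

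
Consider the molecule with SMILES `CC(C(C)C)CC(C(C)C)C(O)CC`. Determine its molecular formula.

Atom tally by fragment:
  CH3 → C:1 H:3
  CH(CH(CH3)2) → C:4 H:8
  CH2 → C:1 H:2
  CH(CH(CH3)2) → C:4 H:8
  CH(OH) → C:1 H:2 O:1
  CH2 → C:1 H:2
  CH3 → C:1 H:3
Element totals:
  C: 13
  H: 28
  O: 1

C13H28O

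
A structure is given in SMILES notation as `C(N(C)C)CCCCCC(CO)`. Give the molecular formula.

Atom tally by fragment:
  (CH3)2NCH2 → C:3 H:8 N:1
  CH2 → C:1 H:2
  CH2 → C:1 H:2
  CH2 → C:1 H:2
  CH2 → C:1 H:2
  CH2 → C:1 H:2
  CH2CH2OH → C:2 H:5 O:1
Element totals:
  C: 10
  H: 23
  N: 1
  O: 1

C10H23NO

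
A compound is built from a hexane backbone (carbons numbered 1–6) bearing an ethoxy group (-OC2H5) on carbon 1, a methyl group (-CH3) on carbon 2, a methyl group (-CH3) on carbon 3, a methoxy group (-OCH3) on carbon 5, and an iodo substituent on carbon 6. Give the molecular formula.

Atom tally by fragment:
  C2H5OCH2 → C:3 H:7 O:1
  CH(CH3) → C:2 H:4
  CH(CH3) → C:2 H:4
  CH2 → C:1 H:2
  CH(OCH3) → C:2 H:4 O:1
  CH2I → C:1 H:2 I:1
Element totals:
  C: 11
  H: 23
  I: 1
  O: 2

C11H23IO2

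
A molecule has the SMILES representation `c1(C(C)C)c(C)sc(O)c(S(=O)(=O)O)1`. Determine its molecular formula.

C8H12O4S2

Atom tally by fragment:
  thiophene ring core → C:4 H:4 S:1
  (− 4 ring H displaced by substituents)
  + CH(CH3)2 → C:3 H:7
  + CH3 → C:1 H:3
  + OH → O:1 H:1
  + SO3H → S:1 O:3 H:1
Element totals:
  C: 8
  H: 12
  O: 4
  S: 2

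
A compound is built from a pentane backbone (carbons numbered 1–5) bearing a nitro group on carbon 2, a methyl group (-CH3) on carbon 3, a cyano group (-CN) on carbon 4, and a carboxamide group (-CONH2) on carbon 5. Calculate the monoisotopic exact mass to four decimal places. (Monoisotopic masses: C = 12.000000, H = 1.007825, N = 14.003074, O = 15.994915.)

199.0957

Atom tally by fragment:
  CH3 → C:1 H:3
  CH(NO2) → C:1 H:1 N:1 O:2
  CH(CH3) → C:2 H:4
  CH(CN) → C:2 H:1 N:1
  CH2CONH2 → C:2 H:4 O:1 N:1
Element totals:
  C: 8
  H: 13
  N: 3
  O: 3
Molecular formula: C8H13N3O3.
  M = 8(12.0) + 13(1.007825) + 3(14.003074) + 3(15.994915)
    = 96.000000 + 13.101725 + 42.009222 + 47.984745 = 199.095692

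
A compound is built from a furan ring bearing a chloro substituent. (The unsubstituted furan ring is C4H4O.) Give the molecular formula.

Atom tally by fragment:
  furan ring core → C:4 H:4 O:1
  (− 1 ring H displaced by substituents)
  + Cl → Cl:1
Element totals:
  C: 4
  H: 3
  Cl: 1
  O: 1

C4H3ClO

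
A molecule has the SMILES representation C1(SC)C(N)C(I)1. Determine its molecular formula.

C4H8INS

Atom tally by fragment:
  cyclopropane ring core → C:3 H:6
  (− 3 ring H displaced by substituents)
  + SCH3 → C:1 H:3 S:1
  + NH2 → N:1 H:2
  + I → I:1
Element totals:
  C: 4
  H: 8
  I: 1
  N: 1
  S: 1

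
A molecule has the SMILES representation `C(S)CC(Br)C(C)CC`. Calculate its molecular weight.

211.16 g/mol

Atom tally by fragment:
  HSCH2 → C:1 H:3 S:1
  CH2 → C:1 H:2
  CH(Br) → C:1 H:1 Br:1
  CH(CH3) → C:2 H:4
  CH2 → C:1 H:2
  CH3 → C:1 H:3
Element totals:
  C: 7
  H: 15
  Br: 1
  S: 1
Molecular formula: C7H15BrS.
  M = 7(12.011) + 15(1.008) + 79.904 + 32.06
    = 84.077 + 15.120 + 79.904 + 32.060 = 211.161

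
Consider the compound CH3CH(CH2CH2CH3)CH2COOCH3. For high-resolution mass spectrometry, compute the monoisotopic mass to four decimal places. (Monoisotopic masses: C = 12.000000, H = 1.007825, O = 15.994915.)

Element totals:
  C: 8
  H: 16
  O: 2
Molecular formula: C8H16O2.
  M = 8(12.0) + 16(1.007825) + 2(15.994915)
    = 96.000000 + 16.125200 + 31.989830 = 144.115030

144.1150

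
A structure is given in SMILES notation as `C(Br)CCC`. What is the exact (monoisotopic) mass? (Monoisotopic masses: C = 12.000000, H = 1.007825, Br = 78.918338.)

135.9888

Atom tally by fragment:
  BrCH2 → C:1 H:2 Br:1
  CH2 → C:1 H:2
  CH2 → C:1 H:2
  CH3 → C:1 H:3
Element totals:
  C: 4
  H: 9
  Br: 1
Molecular formula: C4H9Br.
  M = 4(12.0) + 9(1.007825) + 78.918338
    = 48.000000 + 9.070425 + 78.918338 = 135.988763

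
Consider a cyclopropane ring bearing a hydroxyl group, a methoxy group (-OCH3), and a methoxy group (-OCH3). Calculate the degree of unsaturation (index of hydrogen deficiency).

Atom tally by fragment:
  cyclopropane ring core → C:3 H:6
  (− 3 ring H displaced by substituents)
  + OH → O:1 H:1
  + OCH3 → C:1 H:3 O:1
  + OCH3 → C:1 H:3 O:1
Element totals:
  C: 5
  H: 10
  O: 3
Molecular formula: C5H10O3.
DoU = (2C + 2 + N − H − X) / 2 = (2·5 + 2 + 0 − 10 − 0) / 2 = 1.

1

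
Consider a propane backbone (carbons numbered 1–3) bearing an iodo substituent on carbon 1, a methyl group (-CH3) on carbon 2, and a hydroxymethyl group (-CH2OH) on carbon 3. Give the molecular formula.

Atom tally by fragment:
  ICH2 → C:1 H:2 I:1
  CH(CH3) → C:2 H:4
  CH2CH2OH → C:2 H:5 O:1
Element totals:
  C: 5
  H: 11
  I: 1
  O: 1

C5H11IO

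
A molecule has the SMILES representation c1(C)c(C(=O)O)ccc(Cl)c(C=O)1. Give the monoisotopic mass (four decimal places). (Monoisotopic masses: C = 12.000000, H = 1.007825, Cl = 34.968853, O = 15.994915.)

198.0084

Atom tally by fragment:
  benzene ring core → C:6 H:6
  (− 4 ring H displaced by substituents)
  + CH3 → C:1 H:3
  + COOH → C:1 H:1 O:2
  + Cl → Cl:1
  + CHO → C:1 H:1 O:1
Element totals:
  C: 9
  H: 7
  Cl: 1
  O: 3
Molecular formula: C9H7ClO3.
  M = 9(12.0) + 7(1.007825) + 34.968853 + 3(15.994915)
    = 108.000000 + 7.054775 + 34.968853 + 47.984745 = 198.008373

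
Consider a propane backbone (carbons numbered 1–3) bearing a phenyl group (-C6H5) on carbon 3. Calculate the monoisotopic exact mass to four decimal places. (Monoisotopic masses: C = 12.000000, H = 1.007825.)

Atom tally by fragment:
  CH3 → C:1 H:3
  CH2 → C:1 H:2
  CH2C6H5 → C:7 H:7
Element totals:
  C: 9
  H: 12
Molecular formula: C9H12.
  M = 9(12.0) + 12(1.007825)
    = 108.000000 + 12.093900 = 120.093900

120.0939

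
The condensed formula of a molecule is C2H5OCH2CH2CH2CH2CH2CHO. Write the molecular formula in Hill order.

Atom tally by fragment:
  C2H5OCH2 → C:3 H:7 O:1
  CH2 → C:1 H:2
  CH2 → C:1 H:2
  CH2 → C:1 H:2
  CH2CHO → C:2 H:3 O:1
Element totals:
  C: 8
  H: 16
  O: 2

C8H16O2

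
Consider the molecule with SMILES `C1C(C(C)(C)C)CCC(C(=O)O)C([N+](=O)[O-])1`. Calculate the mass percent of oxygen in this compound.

Atom tally by fragment:
  cyclohexane ring core → C:6 H:12
  (− 3 ring H displaced by substituents)
  + C(CH3)3 → C:4 H:9
  + COOH → C:1 H:1 O:2
  + NO2 → N:1 O:2
Element totals:
  C: 11
  H: 19
  N: 1
  O: 4
Molecular formula: C11H19NO4.
Molar mass = 229.276 g/mol.
Mass from O: 4 × 15.999 = 63.996 g/mol.
%O = 63.996 / 229.276 × 100 = 27.91%.

27.91%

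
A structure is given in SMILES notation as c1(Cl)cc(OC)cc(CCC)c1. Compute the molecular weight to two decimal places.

184.66 g/mol

Atom tally by fragment:
  benzene ring core → C:6 H:6
  (− 3 ring H displaced by substituents)
  + Cl → Cl:1
  + OCH3 → C:1 H:3 O:1
  + CH2CH2CH3 → C:3 H:7
Element totals:
  C: 10
  H: 13
  Cl: 1
  O: 1
Molecular formula: C10H13ClO.
  M = 10(12.011) + 13(1.008) + 35.45 + 15.999
    = 120.110 + 13.104 + 35.450 + 15.999 = 184.663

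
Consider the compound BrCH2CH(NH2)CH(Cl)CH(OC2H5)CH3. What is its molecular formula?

C7H15BrClNO

Atom tally by fragment:
  BrCH2 → C:1 H:2 Br:1
  CH(NH2) → C:1 H:3 N:1
  CH(Cl) → C:1 H:1 Cl:1
  CH(OC2H5) → C:3 H:6 O:1
  CH3 → C:1 H:3
Element totals:
  C: 7
  H: 15
  Br: 1
  Cl: 1
  N: 1
  O: 1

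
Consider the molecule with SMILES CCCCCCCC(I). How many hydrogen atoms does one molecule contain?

17

Atom tally by fragment:
  CH3 → C:1 H:3
  CH2 → C:1 H:2
  CH2 → C:1 H:2
  CH2 → C:1 H:2
  CH2 → C:1 H:2
  CH2 → C:1 H:2
  CH2 → C:1 H:2
  CH2I → C:1 H:2 I:1
Element totals:
  C: 8
  H: 17
  I: 1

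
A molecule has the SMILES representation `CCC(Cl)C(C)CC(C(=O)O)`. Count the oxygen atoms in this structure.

Atom tally by fragment:
  CH3 → C:1 H:3
  CH2 → C:1 H:2
  CH(Cl) → C:1 H:1 Cl:1
  CH(CH3) → C:2 H:4
  CH2 → C:1 H:2
  CH2COOH → C:2 H:3 O:2
Element totals:
  C: 8
  H: 15
  Cl: 1
  O: 2

2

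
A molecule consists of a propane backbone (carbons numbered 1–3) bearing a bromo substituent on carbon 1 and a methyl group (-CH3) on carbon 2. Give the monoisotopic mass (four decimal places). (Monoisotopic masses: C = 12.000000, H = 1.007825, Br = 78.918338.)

Atom tally by fragment:
  BrCH2 → C:1 H:2 Br:1
  CH(CH3) → C:2 H:4
  CH3 → C:1 H:3
Element totals:
  C: 4
  H: 9
  Br: 1
Molecular formula: C4H9Br.
  M = 4(12.0) + 9(1.007825) + 78.918338
    = 48.000000 + 9.070425 + 78.918338 = 135.988763

135.9888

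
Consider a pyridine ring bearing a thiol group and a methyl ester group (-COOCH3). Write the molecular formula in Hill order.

Atom tally by fragment:
  pyridine ring core → C:5 H:5 N:1
  (− 2 ring H displaced by substituents)
  + SH → S:1 H:1
  + COOCH3 → C:2 H:3 O:2
Element totals:
  C: 7
  H: 7
  N: 1
  O: 2
  S: 1

C7H7NO2S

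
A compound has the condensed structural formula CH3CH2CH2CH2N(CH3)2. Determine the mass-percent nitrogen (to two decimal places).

13.84%

Element totals:
  C: 6
  H: 15
  N: 1
Molecular formula: C6H15N.
Molar mass = 101.193 g/mol.
Mass from N: 1 × 14.007 = 14.007 g/mol.
%N = 14.007 / 101.193 × 100 = 13.84%.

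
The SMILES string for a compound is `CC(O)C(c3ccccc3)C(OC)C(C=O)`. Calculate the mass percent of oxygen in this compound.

Atom tally by fragment:
  CH3 → C:1 H:3
  CH(OH) → C:1 H:2 O:1
  CH(C6H5) → C:7 H:6
  CH(OCH3) → C:2 H:4 O:1
  CH2CHO → C:2 H:3 O:1
Element totals:
  C: 13
  H: 18
  O: 3
Molecular formula: C13H18O3.
Molar mass = 222.284 g/mol.
Mass from O: 3 × 15.999 = 47.997 g/mol.
%O = 47.997 / 222.284 × 100 = 21.59%.

21.59%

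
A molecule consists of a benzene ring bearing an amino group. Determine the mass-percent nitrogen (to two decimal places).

Atom tally by fragment:
  benzene ring core → C:6 H:6
  (− 1 ring H displaced by substituents)
  + NH2 → N:1 H:2
Element totals:
  C: 6
  H: 7
  N: 1
Molecular formula: C6H7N.
Molar mass = 93.129 g/mol.
Mass from N: 1 × 14.007 = 14.007 g/mol.
%N = 14.007 / 93.129 × 100 = 15.04%.

15.04%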